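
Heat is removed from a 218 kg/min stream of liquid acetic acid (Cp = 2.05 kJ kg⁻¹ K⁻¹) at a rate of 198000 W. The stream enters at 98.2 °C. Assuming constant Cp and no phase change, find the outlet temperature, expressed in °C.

Q = 198000 W = 11880 kJ/min
ΔT = Q/(ṁ·Cp) = 11880/(218×2.05) = 26.583 K
T_out = 98.2 − 26.583 = 71.617 °C

T_out = 71.6 °C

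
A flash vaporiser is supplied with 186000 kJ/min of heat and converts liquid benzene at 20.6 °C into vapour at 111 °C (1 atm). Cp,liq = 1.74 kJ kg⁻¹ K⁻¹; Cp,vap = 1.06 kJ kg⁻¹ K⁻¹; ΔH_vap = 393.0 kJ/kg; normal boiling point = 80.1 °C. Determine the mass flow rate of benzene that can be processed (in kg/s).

Δh = 1.74×(80.1−20.6) + 393.0 + 1.06×(111−80.1) = 529.28 kJ/kg
Q = 186000 kJ/min = 3100 kJ/s = 3100 kJ/s
ṁ = Q/Δh = 3100 / 529.28 = 5.857 kg/s

ṁ = 5.86 kg/s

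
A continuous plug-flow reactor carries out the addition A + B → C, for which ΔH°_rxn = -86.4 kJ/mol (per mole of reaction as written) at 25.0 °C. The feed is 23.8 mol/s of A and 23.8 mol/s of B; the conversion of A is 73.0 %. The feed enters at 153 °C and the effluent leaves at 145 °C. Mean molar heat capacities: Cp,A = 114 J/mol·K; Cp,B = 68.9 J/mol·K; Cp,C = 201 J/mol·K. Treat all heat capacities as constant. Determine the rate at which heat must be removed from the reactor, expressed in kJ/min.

Q_out = 89900 kJ/min

Extent of reaction ξ = 0.730 × 23.8 = 17.374 mol/s
Reaction term: ξ·ΔH°_rxn = 17.374 × -86.4 = -1501.1 kJ/s
Sensible, feed 153→25 °C: -557.19 kJ/s
Outlet flows (mol/s): A 6.426, B 6.426, C 17.374
Sensible, products 25→145 °C: 560.1 kJ/s
Q = ΔH = -1498.2 kJ/s = -1498.2 kW
Heat removed = 89892 kJ/min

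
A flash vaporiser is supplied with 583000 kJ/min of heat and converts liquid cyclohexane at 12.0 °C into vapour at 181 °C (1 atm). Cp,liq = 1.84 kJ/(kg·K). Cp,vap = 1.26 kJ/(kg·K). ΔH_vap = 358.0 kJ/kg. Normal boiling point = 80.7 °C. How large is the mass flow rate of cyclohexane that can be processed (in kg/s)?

Δh = 1.84×(80.7−12.0) + 358.0 + 1.26×(181−80.7) = 610.79 kJ/kg
Q = 583000 kJ/min = 9716.7 kJ/s = 9716.7 kJ/s
ṁ = Q/Δh = 9716.7 / 610.79 = 15.908 kg/s

ṁ = 15.9 kg/s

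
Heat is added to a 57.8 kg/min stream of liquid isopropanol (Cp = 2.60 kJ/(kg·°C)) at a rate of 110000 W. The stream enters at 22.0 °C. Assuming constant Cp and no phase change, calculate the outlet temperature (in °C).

T_out = 65.9 °C

Q = 110000 W = 6600 kJ/min
ΔT = Q/(ṁ·Cp) = 6600/(57.8×2.60) = 43.918 K
T_out = 22.0 + 43.918 = 65.918 °C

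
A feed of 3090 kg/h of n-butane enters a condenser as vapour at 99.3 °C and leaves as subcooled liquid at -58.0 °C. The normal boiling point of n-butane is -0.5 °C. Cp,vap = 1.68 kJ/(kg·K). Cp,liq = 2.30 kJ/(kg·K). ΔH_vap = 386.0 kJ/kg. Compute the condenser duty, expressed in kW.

Q_c = 589 kW

vapour 99.3→-0.5 °C: -167.66 kJ/kg
condensation at -0.5 °C: -386 kJ/kg
liquid -0.5→-58.0 °C: -132.25 kJ/kg
Δh = -167.66 + -386 + -132.25 = -685.91 kJ/kg
Q = ṁ·Δh = 3090 kg/h × -685.91 kJ/kg = -2.1195e+06 kJ/h
|Q| = 588.74 kW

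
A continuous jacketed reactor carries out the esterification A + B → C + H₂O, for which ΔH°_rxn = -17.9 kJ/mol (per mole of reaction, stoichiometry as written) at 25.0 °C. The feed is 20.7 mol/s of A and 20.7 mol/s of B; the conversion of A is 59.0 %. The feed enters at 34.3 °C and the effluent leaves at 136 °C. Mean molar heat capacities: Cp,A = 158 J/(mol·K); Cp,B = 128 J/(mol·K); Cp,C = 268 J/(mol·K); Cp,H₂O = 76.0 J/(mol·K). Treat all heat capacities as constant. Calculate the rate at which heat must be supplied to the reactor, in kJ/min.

Extent of reaction ξ = 0.590 × 20.7 = 12.213 mol/s
Reaction term: ξ·ΔH°_rxn = 12.213 × -17.9 = -218.61 kJ/s
Sensible, feed 34.3→25 °C: -55.058 kJ/s
Outlet flows (mol/s): A 8.487, B 8.487, C 12.213, H₂O 12.213
Sensible, products 25→136 °C: 735.77 kJ/s
Q = ΔH = 462.1 kJ/s = 462.1 kW
Heat supplied = 27726 kJ/min

Q_in = 27700 kJ/min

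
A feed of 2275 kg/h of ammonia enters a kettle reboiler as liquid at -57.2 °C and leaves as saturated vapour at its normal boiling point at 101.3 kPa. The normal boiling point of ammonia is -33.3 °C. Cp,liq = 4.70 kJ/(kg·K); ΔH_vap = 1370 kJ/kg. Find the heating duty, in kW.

Q = 937 kW

liquid -57.2→-33.3 °C: 112.33 kJ/kg
vaporisation at -33.3 °C: 1370 kJ/kg
Δh = 112.33 + 1370 = 1482.3 kJ/kg
Q = ṁ·Δh = 2275 kg/h × 1482.3 kJ/kg = 3.3723e+06 kJ/h
|Q| = 936.75 kW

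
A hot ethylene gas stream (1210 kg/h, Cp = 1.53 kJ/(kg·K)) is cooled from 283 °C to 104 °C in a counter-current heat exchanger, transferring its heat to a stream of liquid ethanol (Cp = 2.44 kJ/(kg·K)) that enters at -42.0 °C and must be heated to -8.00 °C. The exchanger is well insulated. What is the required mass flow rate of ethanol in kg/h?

ṁ_c = 3990 kg/h

Heat released by hot stream: Q = 1210 × 1.53 × (283 − 104) = 331380 kJ/h
Energy balance on cold side (adiabatic exchanger): Q = ṁ_c·Cp_c·(T_c,out − T_c,in)
ṁ_c = 331380 / [2.44 × (-8.00 − -42.0)] = 3994.5 kg/h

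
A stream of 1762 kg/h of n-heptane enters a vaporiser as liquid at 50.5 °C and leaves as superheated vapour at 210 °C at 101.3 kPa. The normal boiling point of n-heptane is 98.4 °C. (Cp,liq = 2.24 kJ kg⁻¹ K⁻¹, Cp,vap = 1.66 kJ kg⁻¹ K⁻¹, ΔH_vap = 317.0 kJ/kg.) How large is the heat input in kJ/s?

Q = 298 kJ/s

liquid 50.5→98.4 °C: 107.3 kJ/kg
vaporisation at 98.4 °C: 317 kJ/kg
vapour 98.4→210 °C: 185.26 kJ/kg
Δh = 107.3 + 317 + 185.26 = 609.55 kJ/kg
Q = ṁ·Δh = 1762 kg/h × 609.55 kJ/kg = 1.074e+06 kJ/h
|Q| = 298.34 kW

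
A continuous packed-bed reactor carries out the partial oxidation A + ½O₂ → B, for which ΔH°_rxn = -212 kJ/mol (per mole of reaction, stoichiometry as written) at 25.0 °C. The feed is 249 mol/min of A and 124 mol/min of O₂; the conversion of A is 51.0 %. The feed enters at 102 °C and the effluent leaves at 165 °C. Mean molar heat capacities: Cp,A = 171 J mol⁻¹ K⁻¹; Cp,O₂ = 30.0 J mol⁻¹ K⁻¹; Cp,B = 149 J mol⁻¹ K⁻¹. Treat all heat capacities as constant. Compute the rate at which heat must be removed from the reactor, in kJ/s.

Q_out = 411 kJ/s

Extent of reaction ξ = 0.510 × 249 = 126.99 mol/min
Reaction term: ξ·ΔH°_rxn = 126.99 × -212 = -26922 kJ/min
Sensible, feed 102→25 °C: -3565 kJ/min
Outlet flows (mol/min): A 122.01, O₂ 60.505, B 126.99
Sensible, products 25→165 °C: 5824.1 kJ/min
Q = ΔH = -24663 kJ/min = -411.05 kW
Heat removed = 411.05 kJ/s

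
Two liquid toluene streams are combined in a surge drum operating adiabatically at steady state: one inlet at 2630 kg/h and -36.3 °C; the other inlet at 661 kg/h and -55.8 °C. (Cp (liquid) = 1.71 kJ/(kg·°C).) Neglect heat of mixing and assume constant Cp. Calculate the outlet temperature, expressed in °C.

No heat crosses the boundary, so H_out = H_in.
Σ ṁᵢCp,ᵢTᵢ = 2630×1.71×-36.3 + 661×1.71×-55.8 = -226320
Σ ṁᵢCp,ᵢ = 2630×1.71 + 661×1.71 = 5627.6
T_out = -226320 / 5627.6 = -40.217 °C

T_out = -40.2 °C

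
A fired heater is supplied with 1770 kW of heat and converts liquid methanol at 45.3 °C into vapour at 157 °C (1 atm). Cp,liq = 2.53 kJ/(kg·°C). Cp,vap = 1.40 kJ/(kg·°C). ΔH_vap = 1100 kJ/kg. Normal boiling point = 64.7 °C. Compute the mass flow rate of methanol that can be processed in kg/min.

Δh = 2.53×(64.7−45.3) + 1100 + 1.40×(157−64.7) = 1278.3 kJ/kg
Q = 1770 kW = 1770 kJ/s = 106200 kJ/min
ṁ = Q/Δh = 106200 / 1278.3 = 83.079 kg/min

ṁ = 83.1 kg/min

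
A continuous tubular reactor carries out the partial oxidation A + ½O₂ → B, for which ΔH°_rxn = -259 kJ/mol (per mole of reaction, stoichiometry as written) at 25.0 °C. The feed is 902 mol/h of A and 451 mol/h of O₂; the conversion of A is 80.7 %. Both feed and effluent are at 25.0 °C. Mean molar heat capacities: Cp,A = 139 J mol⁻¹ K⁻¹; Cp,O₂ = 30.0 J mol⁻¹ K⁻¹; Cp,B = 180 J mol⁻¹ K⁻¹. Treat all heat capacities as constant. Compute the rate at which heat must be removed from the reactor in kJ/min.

Q_out = 3140 kJ/min

Extent of reaction ξ = 0.807 × 902 = 727.91 mol/h
Reaction term: ξ·ΔH°_rxn = 727.91 × -259 = -188530 kJ/h
Q = ΔH = -188530 kJ/h = -52.369 kW
Heat removed = 3142.2 kJ/min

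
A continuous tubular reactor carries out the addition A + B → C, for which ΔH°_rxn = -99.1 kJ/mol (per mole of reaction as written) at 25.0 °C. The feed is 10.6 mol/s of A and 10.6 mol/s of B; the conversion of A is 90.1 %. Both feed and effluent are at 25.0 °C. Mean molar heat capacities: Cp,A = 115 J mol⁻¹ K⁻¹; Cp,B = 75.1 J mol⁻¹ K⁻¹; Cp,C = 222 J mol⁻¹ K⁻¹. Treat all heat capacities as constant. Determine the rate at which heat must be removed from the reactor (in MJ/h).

Q_out = 3410 MJ/h

Extent of reaction ξ = 0.901 × 10.6 = 9.5506 mol/s
Reaction term: ξ·ΔH°_rxn = 9.5506 × -99.1 = -946.46 kJ/s
Q = ΔH = -946.46 kJ/s = -946.46 kW
Heat removed = 3407.3 MJ/h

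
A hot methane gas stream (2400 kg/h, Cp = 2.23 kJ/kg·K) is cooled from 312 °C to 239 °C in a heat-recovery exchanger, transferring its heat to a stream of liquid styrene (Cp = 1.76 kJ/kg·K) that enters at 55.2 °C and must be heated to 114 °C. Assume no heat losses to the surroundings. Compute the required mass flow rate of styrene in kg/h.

Heat released by hot stream: Q = 2400 × 2.23 × (312 − 239) = 390700 kJ/h
Energy balance on cold side (adiabatic exchanger): Q = ṁ_c·Cp_c·(T_c,out − T_c,in)
ṁ_c = 390700 / [1.76 × (114 − 55.2)] = 3775.3 kg/h

ṁ_c = 3780 kg/h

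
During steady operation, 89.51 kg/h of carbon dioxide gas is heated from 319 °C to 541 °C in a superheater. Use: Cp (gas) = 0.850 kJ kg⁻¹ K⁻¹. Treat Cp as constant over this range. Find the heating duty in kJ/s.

Q = 4.69 kJ/s

Q = ṁ·Cp·ΔT = 89.51 × 0.850 × (541 − 319) = 16891 kJ/h
Converting: 16891 / 3600 s = 4.6918 kW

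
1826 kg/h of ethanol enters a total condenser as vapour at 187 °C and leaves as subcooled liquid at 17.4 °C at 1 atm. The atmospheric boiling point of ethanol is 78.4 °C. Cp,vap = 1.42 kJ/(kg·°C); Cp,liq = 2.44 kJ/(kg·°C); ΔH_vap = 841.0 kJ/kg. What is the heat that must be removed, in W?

vapour 187→78.4 °C: -154.21 kJ/kg
condensation at 78.4 °C: -841 kJ/kg
liquid 78.4→17.4 °C: -148.84 kJ/kg
Δh = -154.21 + -841 + -148.84 = -1144.1 kJ/kg
Q = ṁ·Δh = 1826 kg/h × -1144.1 kJ/kg = -2.089e+06 kJ/h
|Q| = 580.29 kW = 580290 W

Q_c = 580000 W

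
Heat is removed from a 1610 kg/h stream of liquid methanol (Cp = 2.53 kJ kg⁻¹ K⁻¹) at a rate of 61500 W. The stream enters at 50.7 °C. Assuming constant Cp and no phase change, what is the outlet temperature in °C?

T_out = -3.65 °C

Q = 61500 W = 221400 kJ/h
ΔT = Q/(ṁ·Cp) = 221400/(1610×2.53) = 54.354 K
T_out = 50.7 − 54.354 = -3.654 °C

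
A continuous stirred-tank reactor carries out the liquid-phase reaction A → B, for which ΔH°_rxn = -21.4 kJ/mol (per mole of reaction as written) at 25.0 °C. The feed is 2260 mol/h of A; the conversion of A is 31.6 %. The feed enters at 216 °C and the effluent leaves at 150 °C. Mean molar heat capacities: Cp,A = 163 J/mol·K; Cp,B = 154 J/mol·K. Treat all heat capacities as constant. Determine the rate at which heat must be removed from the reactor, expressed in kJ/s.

Q_out = 11.2 kJ/s

Extent of reaction ξ = 0.316 × 2260 = 714.16 mol/h
Reaction term: ξ·ΔH°_rxn = 714.16 × -21.4 = -15283 kJ/h
Sensible, feed 216→25 °C: -70361 kJ/h
Outlet flows (mol/h): A 1545.8, B 714.16
Sensible, products 25→150 °C: 45244 kJ/h
Q = ΔH = -40400 kJ/h = -11.222 kW
Heat removed = 11.222 kJ/s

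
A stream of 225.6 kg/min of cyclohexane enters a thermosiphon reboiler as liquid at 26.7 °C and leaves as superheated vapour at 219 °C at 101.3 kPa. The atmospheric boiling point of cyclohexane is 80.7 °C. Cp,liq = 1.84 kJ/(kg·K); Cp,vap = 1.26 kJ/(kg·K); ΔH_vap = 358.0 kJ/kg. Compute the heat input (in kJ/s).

Q = 2370 kJ/s

liquid 26.7→80.7 °C: 99.36 kJ/kg
vaporisation at 80.7 °C: 358 kJ/kg
vapour 80.7→219 °C: 174.26 kJ/kg
Δh = 99.36 + 358 + 174.26 = 631.62 kJ/kg
Q = ṁ·Δh = 225.6 kg/min × 631.62 kJ/kg = 142490 kJ/min
|Q| = 2374.9 kW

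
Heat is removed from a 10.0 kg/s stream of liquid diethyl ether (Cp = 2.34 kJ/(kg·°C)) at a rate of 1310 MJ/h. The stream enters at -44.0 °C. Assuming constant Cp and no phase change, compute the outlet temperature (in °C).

Q = 1310 MJ/h = 363.89 kJ/s
ΔT = Q/(ṁ·Cp) = 363.89/(10.0×2.34) = 15.551 K
T_out = -44.0 − 15.551 = -59.551 °C

T_out = -59.6 °C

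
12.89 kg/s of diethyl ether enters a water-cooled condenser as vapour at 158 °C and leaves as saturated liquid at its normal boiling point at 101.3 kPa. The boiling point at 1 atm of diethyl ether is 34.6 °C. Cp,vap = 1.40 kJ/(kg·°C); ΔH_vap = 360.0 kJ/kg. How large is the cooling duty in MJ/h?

vapour 158→34.6 °C: -172.76 kJ/kg
condensation at 34.6 °C: -360 kJ/kg
Δh = -172.76 + -360 = -532.76 kJ/kg
Q = ṁ·Δh = 12.89 kg/s × -532.76 kJ/kg = -6867.3 kJ/s
|Q| = 6867.3 kW = 24722 MJ/h

Q_c = 24700 MJ/h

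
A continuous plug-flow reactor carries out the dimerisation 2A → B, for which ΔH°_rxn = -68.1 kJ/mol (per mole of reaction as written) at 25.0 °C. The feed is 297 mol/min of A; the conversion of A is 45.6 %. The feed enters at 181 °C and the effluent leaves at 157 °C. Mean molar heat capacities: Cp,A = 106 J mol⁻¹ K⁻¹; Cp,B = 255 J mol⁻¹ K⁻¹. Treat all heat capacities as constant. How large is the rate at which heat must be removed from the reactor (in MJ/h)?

Extent of reaction ξ = 0.456 × 297 / 2 = 67.716 mol/min
Reaction term: ξ·ΔH°_rxn = 67.716 × -68.1 = -4611.5 kJ/min
Sensible, feed 181→25 °C: -4911.2 kJ/min
Outlet flows (mol/min): A 161.57, B 67.716
Sensible, products 25→157 °C: 4540 kJ/min
Q = ΔH = -4982.7 kJ/min = -83.045 kW
Heat removed = 298.96 MJ/h

Q_out = 299 MJ/h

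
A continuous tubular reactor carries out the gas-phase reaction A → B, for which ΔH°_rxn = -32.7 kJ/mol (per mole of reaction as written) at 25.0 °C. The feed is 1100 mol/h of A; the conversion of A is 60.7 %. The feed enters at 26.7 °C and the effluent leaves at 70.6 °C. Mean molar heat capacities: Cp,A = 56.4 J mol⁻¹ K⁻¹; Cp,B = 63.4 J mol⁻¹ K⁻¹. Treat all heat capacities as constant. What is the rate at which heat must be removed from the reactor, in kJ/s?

Extent of reaction ξ = 0.607 × 1100 = 667.7 mol/h
Reaction term: ξ·ΔH°_rxn = 667.7 × -32.7 = -21834 kJ/h
Sensible, feed 26.7→25 °C: -105.47 kJ/h
Outlet flows (mol/h): A 432.3, B 667.7
Sensible, products 25→70.6 °C: 3042.2 kJ/h
Q = ΔH = -18897 kJ/h = -5.2492 kW
Heat removed = 5.2492 kJ/s

Q_out = 5.25 kJ/s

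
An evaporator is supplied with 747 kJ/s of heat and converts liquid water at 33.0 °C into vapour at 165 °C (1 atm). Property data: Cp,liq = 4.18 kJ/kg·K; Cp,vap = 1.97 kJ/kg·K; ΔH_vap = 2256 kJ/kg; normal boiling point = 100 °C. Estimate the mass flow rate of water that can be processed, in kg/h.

ṁ = 1010 kg/h

Δh = 4.18×(100−33.0) + 2256 + 1.97×(165−100) = 2664.1 kJ/kg
Q = 747 kJ/s = 747 kJ/s = 2.6892e+06 kJ/h
ṁ = Q/Δh = 2.6892e+06 / 2664.1 = 1009.4 kg/h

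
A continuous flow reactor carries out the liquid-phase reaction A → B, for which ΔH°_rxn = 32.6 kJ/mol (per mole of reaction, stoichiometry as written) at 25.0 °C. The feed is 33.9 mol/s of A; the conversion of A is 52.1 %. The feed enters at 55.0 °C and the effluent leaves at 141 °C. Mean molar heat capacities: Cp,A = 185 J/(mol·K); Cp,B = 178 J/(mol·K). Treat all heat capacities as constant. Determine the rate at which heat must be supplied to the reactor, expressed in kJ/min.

Q_in = 66000 kJ/min

Extent of reaction ξ = 0.521 × 33.9 = 17.662 mol/s
Reaction term: ξ·ΔH°_rxn = 17.662 × 32.6 = 575.78 kJ/s
Sensible, feed 55.0→25 °C: -188.15 kJ/s
Outlet flows (mol/s): A 16.238, B 17.662
Sensible, products 25→141 °C: 713.15 kJ/s
Q = ΔH = 1100.8 kJ/s = 1100.8 kW
Heat supplied = 66047 kJ/min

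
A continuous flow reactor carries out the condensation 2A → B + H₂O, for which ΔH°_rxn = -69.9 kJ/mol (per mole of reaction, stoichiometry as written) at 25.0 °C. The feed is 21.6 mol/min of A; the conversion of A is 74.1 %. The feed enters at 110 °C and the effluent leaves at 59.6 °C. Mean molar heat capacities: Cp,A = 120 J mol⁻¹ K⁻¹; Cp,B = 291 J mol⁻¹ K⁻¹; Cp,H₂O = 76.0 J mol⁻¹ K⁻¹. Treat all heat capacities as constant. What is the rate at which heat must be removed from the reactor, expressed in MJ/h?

Q_out = 39.3 MJ/h

Extent of reaction ξ = 0.741 × 21.6 / 2 = 8.0028 mol/min
Reaction term: ξ·ΔH°_rxn = 8.0028 × -69.9 = -559.4 kJ/min
Sensible, feed 110→25 °C: -220.32 kJ/min
Outlet flows (mol/min): A 5.5944, B 8.0028, H₂O 8.0028
Sensible, products 25→59.6 °C: 124.85 kJ/min
Q = ΔH = -654.87 kJ/min = -10.914 kW
Heat removed = 39.292 MJ/h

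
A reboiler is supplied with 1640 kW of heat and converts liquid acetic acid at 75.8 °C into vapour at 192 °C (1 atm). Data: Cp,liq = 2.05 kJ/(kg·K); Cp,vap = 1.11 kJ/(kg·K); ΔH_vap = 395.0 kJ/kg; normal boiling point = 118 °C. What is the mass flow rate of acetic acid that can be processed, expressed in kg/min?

ṁ = 175 kg/min

Δh = 2.05×(118−75.8) + 395.0 + 1.11×(192−118) = 563.65 kJ/kg
Q = 1640 kW = 1640 kJ/s = 98400 kJ/min
ṁ = Q/Δh = 98400 / 563.65 = 174.58 kg/min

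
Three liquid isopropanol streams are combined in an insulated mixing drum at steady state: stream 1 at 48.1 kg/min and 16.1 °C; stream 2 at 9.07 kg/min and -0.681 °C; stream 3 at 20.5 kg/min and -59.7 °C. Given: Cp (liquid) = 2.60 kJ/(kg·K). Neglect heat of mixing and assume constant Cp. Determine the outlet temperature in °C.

No heat crosses the boundary, so H_out = H_in.
Σ ṁᵢCp,ᵢTᵢ = 48.1×2.60×16.1 + 9.07×2.60×-0.681 + 20.5×2.60×-59.7 = -1184.6
Σ ṁᵢCp,ᵢ = 48.1×2.60 + 9.07×2.60 + 20.5×2.60 = 201.94
T_out = -1184.6 / 201.94 = -5.8661 °C

T_out = -5.87 °C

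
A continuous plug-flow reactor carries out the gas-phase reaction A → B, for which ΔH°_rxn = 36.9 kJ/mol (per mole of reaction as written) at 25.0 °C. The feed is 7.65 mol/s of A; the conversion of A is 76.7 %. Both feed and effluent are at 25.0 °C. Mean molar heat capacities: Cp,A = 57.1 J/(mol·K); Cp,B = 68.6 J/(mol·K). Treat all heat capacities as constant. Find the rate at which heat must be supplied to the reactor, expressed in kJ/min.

Extent of reaction ξ = 0.767 × 7.65 = 5.8676 mol/s
Reaction term: ξ·ΔH°_rxn = 5.8676 × 36.9 = 216.51 kJ/s
Q = ΔH = 216.51 kJ/s = 216.51 kW
Heat supplied = 12991 kJ/min

Q_in = 13000 kJ/min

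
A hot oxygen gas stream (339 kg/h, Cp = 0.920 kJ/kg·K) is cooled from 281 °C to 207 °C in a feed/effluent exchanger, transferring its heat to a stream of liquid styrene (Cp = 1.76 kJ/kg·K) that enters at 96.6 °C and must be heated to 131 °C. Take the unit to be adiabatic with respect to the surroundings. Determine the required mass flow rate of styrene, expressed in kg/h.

ṁ_c = 381 kg/h

Heat released by hot stream: Q = 339 × 0.920 × (281 − 207) = 23079 kJ/h
Energy balance on cold side (adiabatic exchanger): Q = ṁ_c·Cp_c·(T_c,out − T_c,in)
ṁ_c = 23079 / [1.76 × (131 − 96.6)] = 381.2 kg/h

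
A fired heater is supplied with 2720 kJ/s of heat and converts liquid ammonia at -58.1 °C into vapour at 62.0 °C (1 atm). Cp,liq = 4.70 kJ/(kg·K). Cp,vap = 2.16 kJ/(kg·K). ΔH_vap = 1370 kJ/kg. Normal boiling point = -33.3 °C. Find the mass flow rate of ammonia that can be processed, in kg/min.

ṁ = 96.4 kg/min

Δh = 4.70×(-33.3−-58.1) + 1370 + 2.16×(62.0−-33.3) = 1692.4 kJ/kg
Q = 2720 kJ/s = 2720 kJ/s = 163200 kJ/min
ṁ = Q/Δh = 163200 / 1692.4 = 96.431 kg/min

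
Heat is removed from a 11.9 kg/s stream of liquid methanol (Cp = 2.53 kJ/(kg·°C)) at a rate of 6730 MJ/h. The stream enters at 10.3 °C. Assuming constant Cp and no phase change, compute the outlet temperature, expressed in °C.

T_out = -51.8 °C

Q = 6730 MJ/h = 1869.4 kJ/s
ΔT = Q/(ṁ·Cp) = 1869.4/(11.9×2.53) = 62.093 K
T_out = 10.3 − 62.093 = -51.793 °C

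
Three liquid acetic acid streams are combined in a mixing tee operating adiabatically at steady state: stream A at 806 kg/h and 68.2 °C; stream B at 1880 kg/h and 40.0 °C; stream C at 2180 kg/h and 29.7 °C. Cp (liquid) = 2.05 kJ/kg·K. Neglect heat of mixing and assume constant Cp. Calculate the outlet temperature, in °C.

T_out = 40.1 °C

Adiabatic, steady state ⇒ Σ ṁᵢCp,ᵢ(T_out − Tᵢ) = 0
T_out = Σ ṁᵢCp,ᵢTᵢ / Σ ṁᵢCp,ᵢ
      = 399580 / 9975.3 = 40.057 °C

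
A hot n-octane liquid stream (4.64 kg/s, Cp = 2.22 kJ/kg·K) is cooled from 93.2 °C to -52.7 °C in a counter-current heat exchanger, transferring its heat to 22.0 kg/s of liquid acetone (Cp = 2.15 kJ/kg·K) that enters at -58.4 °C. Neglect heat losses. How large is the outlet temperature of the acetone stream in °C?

Heat released by hot stream: Q = 4.64 × 2.22 × (93.2 − -52.7) = 1502.9 kJ/s
Energy balance on cold side (adiabatic exchanger): Q = ṁ_c·Cp_c·(T_c,out − T_c,in)
T_c,out = -58.4 + 1502.9/(22.0 × 2.15) = -26.626 °C

T_c,out = -26.6 °C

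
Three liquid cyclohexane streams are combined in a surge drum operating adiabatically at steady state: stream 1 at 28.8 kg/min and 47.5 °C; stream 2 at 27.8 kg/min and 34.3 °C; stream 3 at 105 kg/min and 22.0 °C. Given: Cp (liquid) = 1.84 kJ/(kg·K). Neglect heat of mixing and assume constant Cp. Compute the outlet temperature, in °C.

T_out = 28.7 °C

No heat crosses the boundary, so H_out = H_in.
T_out = Σ ṁᵢCp,ᵢTᵢ / Σ ṁᵢCp,ᵢ
      = 8522 / 297.34 = 28.661 °C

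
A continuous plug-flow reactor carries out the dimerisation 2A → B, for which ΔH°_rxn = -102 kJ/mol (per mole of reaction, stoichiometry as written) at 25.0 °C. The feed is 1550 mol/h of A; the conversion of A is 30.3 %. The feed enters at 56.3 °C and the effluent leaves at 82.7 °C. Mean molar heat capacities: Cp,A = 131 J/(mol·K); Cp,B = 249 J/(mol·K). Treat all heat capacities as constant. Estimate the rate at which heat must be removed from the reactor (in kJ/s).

Extent of reaction ξ = 0.303 × 1550 / 2 = 234.82 mol/h
Reaction term: ξ·ΔH°_rxn = 234.82 × -102 = -23952 kJ/h
Sensible, feed 56.3→25 °C: -6355.5 kJ/h
Outlet flows (mol/h): A 1080.3, B 234.82
Sensible, products 25→82.7 °C: 11540 kJ/h
Q = ΔH = -18768 kJ/h = -5.2133 kW
Heat removed = 5.2133 kJ/s

Q_out = 5.21 kJ/s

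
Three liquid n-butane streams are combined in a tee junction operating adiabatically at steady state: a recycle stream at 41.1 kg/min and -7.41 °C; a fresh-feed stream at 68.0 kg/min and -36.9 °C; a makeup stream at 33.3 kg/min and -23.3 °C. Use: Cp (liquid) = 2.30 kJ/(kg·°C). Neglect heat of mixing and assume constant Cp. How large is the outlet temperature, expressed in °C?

T_out = -25.2 °C

Adiabatic, steady state ⇒ Σ ṁᵢCp,ᵢ(T_out − Tᵢ) = 0
T_out = Σ ṁᵢCp,ᵢTᵢ / Σ ṁᵢCp,ᵢ
      = -8256.2 / 327.52 = -25.208 °C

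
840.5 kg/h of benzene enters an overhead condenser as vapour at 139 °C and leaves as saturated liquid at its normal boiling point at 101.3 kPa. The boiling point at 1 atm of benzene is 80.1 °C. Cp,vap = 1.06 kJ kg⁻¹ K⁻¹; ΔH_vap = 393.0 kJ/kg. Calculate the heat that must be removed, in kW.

vapour 139→80.1 °C: -62.434 kJ/kg
condensation at 80.1 °C: -393 kJ/kg
Δh = -62.434 + -393 = -455.43 kJ/kg
Q = ṁ·Δh = 840.5 kg/h × -455.43 kJ/kg = -382790 kJ/h
|Q| = 106.33 kW

Q_c = 106 kW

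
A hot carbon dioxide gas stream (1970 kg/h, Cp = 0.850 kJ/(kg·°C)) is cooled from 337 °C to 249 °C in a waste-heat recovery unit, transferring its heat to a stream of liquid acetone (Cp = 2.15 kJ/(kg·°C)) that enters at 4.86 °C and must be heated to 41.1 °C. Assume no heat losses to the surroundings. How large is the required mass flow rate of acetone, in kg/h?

ṁ_c = 1890 kg/h

Heat released by hot stream: Q = 1970 × 0.850 × (337 − 249) = 147360 kJ/h
Energy balance on cold side (adiabatic exchanger): Q = ṁ_c·Cp_c·(T_c,out − T_c,in)
ṁ_c = 147360 / [2.15 × (41.1 − 4.86)] = 1891.2 kg/h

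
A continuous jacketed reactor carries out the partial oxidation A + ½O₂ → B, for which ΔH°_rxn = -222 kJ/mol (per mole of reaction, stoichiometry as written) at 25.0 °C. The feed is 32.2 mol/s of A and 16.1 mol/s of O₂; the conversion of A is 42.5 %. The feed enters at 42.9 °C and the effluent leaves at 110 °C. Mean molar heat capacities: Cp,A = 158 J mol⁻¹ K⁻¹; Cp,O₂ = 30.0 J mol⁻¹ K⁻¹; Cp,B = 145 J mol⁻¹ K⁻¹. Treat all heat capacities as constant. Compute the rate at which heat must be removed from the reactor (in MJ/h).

Extent of reaction ξ = 0.425 × 32.2 = 13.685 mol/s
Reaction term: ξ·ΔH°_rxn = 13.685 × -222 = -3038.1 kJ/s
Sensible, feed 42.9→25 °C: -99.714 kJ/s
Outlet flows (mol/s): A 18.515, O₂ 9.2575, B 13.685
Sensible, products 25→110 °C: 440.93 kJ/s
Q = ΔH = -2696.9 kJ/s = -2696.9 kW
Heat removed = 9708.7 MJ/h

Q_out = 9710 MJ/h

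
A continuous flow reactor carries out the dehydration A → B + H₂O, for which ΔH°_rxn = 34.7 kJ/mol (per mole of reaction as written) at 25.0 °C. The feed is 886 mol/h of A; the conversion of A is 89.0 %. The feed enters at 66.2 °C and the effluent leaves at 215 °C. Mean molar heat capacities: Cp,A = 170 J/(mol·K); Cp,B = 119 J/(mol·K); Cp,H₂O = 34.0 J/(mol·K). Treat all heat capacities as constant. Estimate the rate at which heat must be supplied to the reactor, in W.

Extent of reaction ξ = 0.890 × 886 = 788.54 mol/h
Reaction term: ξ·ΔH°_rxn = 788.54 × 34.7 = 27362 kJ/h
Sensible, feed 66.2→25 °C: -6205.5 kJ/h
Outlet flows (mol/h): A 97.46, B 788.54, H₂O 788.54
Sensible, products 25→215 °C: 26071 kJ/h
Q = ΔH = 47228 kJ/h = 13.119 kW
Heat supplied = 13119 W

Q_in = 13100 W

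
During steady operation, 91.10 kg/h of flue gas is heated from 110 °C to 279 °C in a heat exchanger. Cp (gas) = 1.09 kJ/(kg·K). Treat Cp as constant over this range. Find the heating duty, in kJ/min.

Q = 280 kJ/min

Q = ṁ·Cp·ΔT = 91.10 × 1.09 × (279 − 110) = 16782 kJ/h
Converting: 16782 / 3600 s = 4.6615 kW
Heating duty = 279.69 kJ/min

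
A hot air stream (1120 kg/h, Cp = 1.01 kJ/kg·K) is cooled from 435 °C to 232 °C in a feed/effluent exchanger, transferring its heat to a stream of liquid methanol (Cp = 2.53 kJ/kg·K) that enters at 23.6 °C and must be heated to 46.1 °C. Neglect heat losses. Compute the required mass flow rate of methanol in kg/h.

Heat released by hot stream: Q = 1120 × 1.01 × (435 − 232) = 229630 kJ/h
Energy balance on cold side (adiabatic exchanger): Q = ṁ_c·Cp_c·(T_c,out − T_c,in)
ṁ_c = 229630 / [2.53 × (46.1 − 23.6)] = 4034 kg/h

ṁ_c = 4030 kg/h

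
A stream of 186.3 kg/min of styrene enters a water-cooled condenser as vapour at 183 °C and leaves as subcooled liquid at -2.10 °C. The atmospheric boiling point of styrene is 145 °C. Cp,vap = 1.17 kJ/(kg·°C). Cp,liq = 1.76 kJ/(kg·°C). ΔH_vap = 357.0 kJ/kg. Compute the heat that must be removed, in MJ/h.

Q_c = 7380 MJ/h

vapour 183→145 °C: -44.46 kJ/kg
condensation at 145 °C: -357 kJ/kg
liquid 145→-2.10 °C: -258.9 kJ/kg
Δh = -44.46 + -357 + -258.9 = -660.36 kJ/kg
Q = ṁ·Δh = 186.3 kg/min × -660.36 kJ/kg = -123020 kJ/min
|Q| = 2050.4 kW = 7381.5 MJ/h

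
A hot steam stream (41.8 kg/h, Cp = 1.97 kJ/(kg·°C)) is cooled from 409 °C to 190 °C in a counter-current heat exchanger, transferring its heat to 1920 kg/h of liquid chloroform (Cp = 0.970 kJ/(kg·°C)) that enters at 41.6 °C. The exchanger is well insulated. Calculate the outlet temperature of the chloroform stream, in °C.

T_c,out = 51.3 °C

Heat released by hot stream: Q = 41.8 × 1.97 × (409 − 190) = 18034 kJ/h
Energy balance on cold side (adiabatic exchanger): Q = ṁ_c·Cp_c·(T_c,out − T_c,in)
T_c,out = 41.6 + 18034/(1920 × 0.970) = 51.283 °C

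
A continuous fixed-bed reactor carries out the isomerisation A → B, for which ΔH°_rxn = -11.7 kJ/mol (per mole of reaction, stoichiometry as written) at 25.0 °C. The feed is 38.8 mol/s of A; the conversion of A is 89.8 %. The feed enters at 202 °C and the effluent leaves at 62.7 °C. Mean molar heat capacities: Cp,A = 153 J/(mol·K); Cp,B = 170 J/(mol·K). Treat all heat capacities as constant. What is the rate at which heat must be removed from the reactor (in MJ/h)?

Q_out = 4360 MJ/h

Extent of reaction ξ = 0.898 × 38.8 = 34.842 mol/s
Reaction term: ξ·ΔH°_rxn = 34.842 × -11.7 = -407.66 kJ/s
Sensible, feed 202→25 °C: -1050.7 kJ/s
Outlet flows (mol/s): A 3.9576, B 34.842
Sensible, products 25→62.7 °C: 246.13 kJ/s
Q = ΔH = -1212.3 kJ/s = -1212.3 kW
Heat removed = 4364.2 MJ/h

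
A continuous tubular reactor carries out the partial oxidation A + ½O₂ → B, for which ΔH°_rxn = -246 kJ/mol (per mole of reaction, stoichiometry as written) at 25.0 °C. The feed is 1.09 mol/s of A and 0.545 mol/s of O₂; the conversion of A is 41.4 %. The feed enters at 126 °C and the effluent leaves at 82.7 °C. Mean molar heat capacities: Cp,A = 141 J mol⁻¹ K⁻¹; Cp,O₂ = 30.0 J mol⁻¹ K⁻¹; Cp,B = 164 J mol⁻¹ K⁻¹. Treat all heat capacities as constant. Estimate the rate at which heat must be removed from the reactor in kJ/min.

Q_out = 7090 kJ/min

Extent of reaction ξ = 0.414 × 1.09 = 0.45126 mol/s
Reaction term: ξ·ΔH°_rxn = 0.45126 × -246 = -111.01 kJ/s
Sensible, feed 126→25 °C: -17.174 kJ/s
Outlet flows (mol/s): A 0.63874, O₂ 0.31937, B 0.45126
Sensible, products 25→82.7 °C: 10.02 kJ/s
Q = ΔH = -118.16 kJ/s = -118.16 kW
Heat removed = 7089.9 kJ/min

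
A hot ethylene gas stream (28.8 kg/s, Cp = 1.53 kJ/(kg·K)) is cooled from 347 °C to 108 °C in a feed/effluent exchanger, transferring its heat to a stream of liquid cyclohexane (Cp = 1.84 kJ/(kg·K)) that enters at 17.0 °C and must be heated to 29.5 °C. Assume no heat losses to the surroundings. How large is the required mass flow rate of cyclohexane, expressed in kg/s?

Heat released by hot stream: Q = 28.8 × 1.53 × (347 − 108) = 10531 kJ/s
Energy balance on cold side (adiabatic exchanger): Q = ṁ_c·Cp_c·(T_c,out − T_c,in)
ṁ_c = 10531 / [1.84 × (29.5 − 17.0)] = 457.88 kg/s

ṁ_c = 458 kg/s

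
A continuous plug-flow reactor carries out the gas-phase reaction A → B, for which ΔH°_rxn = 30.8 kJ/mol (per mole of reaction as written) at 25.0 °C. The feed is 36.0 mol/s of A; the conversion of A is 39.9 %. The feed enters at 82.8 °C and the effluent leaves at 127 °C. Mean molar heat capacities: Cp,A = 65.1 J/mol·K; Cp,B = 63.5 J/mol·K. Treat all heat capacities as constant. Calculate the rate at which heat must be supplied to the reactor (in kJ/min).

Extent of reaction ξ = 0.399 × 36.0 = 14.364 mol/s
Reaction term: ξ·ΔH°_rxn = 14.364 × 30.8 = 442.41 kJ/s
Sensible, feed 82.8→25 °C: -135.46 kJ/s
Outlet flows (mol/s): A 21.636, B 14.364
Sensible, products 25→127 °C: 236.7 kJ/s
Q = ΔH = 543.65 kJ/s = 543.65 kW
Heat supplied = 32619 kJ/min

Q_in = 32600 kJ/min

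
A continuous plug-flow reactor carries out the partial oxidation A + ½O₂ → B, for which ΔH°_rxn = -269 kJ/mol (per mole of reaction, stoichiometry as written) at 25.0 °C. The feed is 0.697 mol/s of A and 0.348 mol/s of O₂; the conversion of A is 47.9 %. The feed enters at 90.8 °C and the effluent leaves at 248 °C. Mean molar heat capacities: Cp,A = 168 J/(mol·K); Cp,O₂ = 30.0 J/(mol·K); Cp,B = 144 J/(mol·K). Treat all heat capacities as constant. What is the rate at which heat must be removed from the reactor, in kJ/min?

Extent of reaction ξ = 0.479 × 0.697 = 0.33386 mol/s
Reaction term: ξ·ΔH°_rxn = 0.33386 × -269 = -89.809 kJ/s
Sensible, feed 90.8→25 °C: -8.3919 kJ/s
Outlet flows (mol/s): A 0.36314, O₂ 0.18107, B 0.33386
Sensible, products 25→248 °C: 25.537 kJ/s
Q = ΔH = -72.664 kJ/s = -72.664 kW
Heat removed = 4359.8 kJ/min

Q_out = 4360 kJ/min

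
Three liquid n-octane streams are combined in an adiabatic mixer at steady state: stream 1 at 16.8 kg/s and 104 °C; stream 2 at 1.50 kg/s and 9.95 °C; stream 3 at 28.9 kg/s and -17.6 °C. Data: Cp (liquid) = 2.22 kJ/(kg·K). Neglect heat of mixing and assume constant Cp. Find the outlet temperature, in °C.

Energy balance with Q = 0: Σ ṁᵢCp,ᵢ(T_out − Tᵢ) = 0
T_out = Σ ṁᵢCp,ᵢTᵢ / Σ ṁᵢCp,ᵢ
      = 2782.7 / 104.78 = 26.557 °C

T_out = 26.6 °C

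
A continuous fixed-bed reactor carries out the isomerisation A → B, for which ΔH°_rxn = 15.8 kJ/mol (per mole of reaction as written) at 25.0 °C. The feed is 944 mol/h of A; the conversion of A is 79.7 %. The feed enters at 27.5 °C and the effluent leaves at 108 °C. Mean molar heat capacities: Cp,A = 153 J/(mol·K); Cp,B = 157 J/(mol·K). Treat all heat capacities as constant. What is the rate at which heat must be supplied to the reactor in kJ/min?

Q_in = 396 kJ/min

Extent of reaction ξ = 0.797 × 944 = 752.37 mol/h
Reaction term: ξ·ΔH°_rxn = 752.37 × 15.8 = 11887 kJ/h
Sensible, feed 27.5→25 °C: -361.08 kJ/h
Outlet flows (mol/h): A 191.63, B 752.37
Sensible, products 25→108 °C: 12238 kJ/h
Q = ΔH = 23764 kJ/h = 6.6011 kW
Heat supplied = 396.07 kJ/min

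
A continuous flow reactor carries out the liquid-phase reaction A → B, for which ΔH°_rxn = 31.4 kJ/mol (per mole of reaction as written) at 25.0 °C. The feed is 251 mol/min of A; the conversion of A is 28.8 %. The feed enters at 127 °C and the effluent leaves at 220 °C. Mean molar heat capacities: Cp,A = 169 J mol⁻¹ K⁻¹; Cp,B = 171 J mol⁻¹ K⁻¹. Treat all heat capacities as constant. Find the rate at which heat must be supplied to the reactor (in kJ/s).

Q_in = 104 kJ/s

Extent of reaction ξ = 0.288 × 251 = 72.288 mol/min
Reaction term: ξ·ΔH°_rxn = 72.288 × 31.4 = 2269.8 kJ/min
Sensible, feed 127→25 °C: -4326.7 kJ/min
Outlet flows (mol/min): A 178.71, B 72.288
Sensible, products 25→220 °C: 8299.9 kJ/min
Q = ΔH = 6243 kJ/min = 104.05 kW
Heat supplied = 104.05 kJ/s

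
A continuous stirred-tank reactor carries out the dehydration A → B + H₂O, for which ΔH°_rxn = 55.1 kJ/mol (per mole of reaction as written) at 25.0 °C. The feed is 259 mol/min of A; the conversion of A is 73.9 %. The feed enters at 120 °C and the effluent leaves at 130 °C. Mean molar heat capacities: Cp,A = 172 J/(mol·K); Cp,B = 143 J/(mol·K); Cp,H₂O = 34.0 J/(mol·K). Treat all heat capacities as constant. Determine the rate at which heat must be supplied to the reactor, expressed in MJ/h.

Q_in = 666 MJ/h

Extent of reaction ξ = 0.739 × 259 = 191.4 mol/min
Reaction term: ξ·ΔH°_rxn = 191.4 × 55.1 = 10546 kJ/min
Sensible, feed 120→25 °C: -4232.1 kJ/min
Outlet flows (mol/min): A 67.599, B 191.4, H₂O 191.4
Sensible, products 25→130 °C: 4778 kJ/min
Q = ΔH = 11092 kJ/min = 184.87 kW
Heat supplied = 665.53 MJ/h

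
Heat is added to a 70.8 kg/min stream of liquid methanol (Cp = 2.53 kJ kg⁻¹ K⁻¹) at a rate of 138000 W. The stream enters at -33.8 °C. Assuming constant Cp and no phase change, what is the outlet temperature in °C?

Q = 138000 W = 8280 kJ/min
ΔT = Q/(ṁ·Cp) = 8280/(70.8×2.53) = 46.225 K
T_out = -33.8 + 46.225 = 12.425 °C

T_out = 12.4 °C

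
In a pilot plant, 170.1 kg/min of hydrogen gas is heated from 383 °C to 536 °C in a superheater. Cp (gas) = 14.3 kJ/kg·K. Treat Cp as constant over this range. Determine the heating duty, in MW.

Q = ṁ·Cp·ΔT = 170.1 × 14.3 × (536 − 383) = 372160 kJ/min
Converting: 372160 / 60 s = 6202.7 kW
Heating duty = 6.2027 MW

Q = 6.20 MW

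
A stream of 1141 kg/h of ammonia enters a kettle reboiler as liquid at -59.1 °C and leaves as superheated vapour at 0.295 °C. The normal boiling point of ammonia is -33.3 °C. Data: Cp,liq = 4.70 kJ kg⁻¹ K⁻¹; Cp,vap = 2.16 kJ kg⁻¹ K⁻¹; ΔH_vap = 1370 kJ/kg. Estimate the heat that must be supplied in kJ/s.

Q = 496 kJ/s

liquid -59.1→-33.3 °C: 121.26 kJ/kg
vaporisation at -33.3 °C: 1370 kJ/kg
vapour -33.3→0.295 °C: 72.565 kJ/kg
Δh = 121.26 + 1370 + 72.565 = 1563.8 kJ/kg
Q = ṁ·Δh = 1141 kg/h × 1563.8 kJ/kg = 1.7843e+06 kJ/h
|Q| = 495.65 kW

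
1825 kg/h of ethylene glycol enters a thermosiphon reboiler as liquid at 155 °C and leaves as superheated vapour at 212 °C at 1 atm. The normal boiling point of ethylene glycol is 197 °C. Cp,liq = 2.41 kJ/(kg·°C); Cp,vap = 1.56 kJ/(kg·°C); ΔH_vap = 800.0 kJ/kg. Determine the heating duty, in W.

liquid 155→197 °C: 101.22 kJ/kg
vaporisation at 197 °C: 800 kJ/kg
vapour 197→212 °C: 23.4 kJ/kg
Δh = 101.22 + 800 + 23.4 = 924.62 kJ/kg
Q = ṁ·Δh = 1825 kg/h × 924.62 kJ/kg = 1.6874e+06 kJ/h
|Q| = 468.73 kW = 468730 W

Q = 469000 W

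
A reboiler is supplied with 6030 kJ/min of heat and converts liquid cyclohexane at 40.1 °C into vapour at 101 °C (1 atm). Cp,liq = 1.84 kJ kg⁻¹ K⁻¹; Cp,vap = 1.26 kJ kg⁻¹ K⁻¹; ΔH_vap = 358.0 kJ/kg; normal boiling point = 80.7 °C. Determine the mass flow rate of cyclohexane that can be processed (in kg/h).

ṁ = 789 kg/h

Δh = 1.84×(80.7−40.1) + 358.0 + 1.26×(101−80.7) = 458.28 kJ/kg
Q = 6030 kJ/min = 100.5 kJ/s = 361800 kJ/h
ṁ = Q/Δh = 361800 / 458.28 = 789.47 kg/h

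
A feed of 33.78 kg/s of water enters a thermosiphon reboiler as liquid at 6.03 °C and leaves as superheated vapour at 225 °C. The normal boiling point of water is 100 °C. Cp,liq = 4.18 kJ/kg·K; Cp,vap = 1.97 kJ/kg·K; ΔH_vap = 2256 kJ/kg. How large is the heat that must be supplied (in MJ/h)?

Q = 352000 MJ/h

liquid 6.03→100 °C: 392.79 kJ/kg
vaporisation at 100 °C: 2256 kJ/kg
vapour 100→225 °C: 246.25 kJ/kg
Δh = 392.79 + 2256 + 246.25 = 2895 kJ/kg
Q = ṁ·Δh = 33.78 kg/s × 2895 kJ/kg = 97795 kJ/s
|Q| = 97795 kW = 352060 MJ/h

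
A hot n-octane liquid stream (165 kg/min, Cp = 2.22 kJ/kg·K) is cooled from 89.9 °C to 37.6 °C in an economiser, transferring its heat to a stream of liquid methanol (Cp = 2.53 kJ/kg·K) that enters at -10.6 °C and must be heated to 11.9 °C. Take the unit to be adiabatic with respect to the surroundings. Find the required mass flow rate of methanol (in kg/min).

Heat released by hot stream: Q = 165 × 2.22 × (89.9 − 37.6) = 19157 kJ/min
Energy balance on cold side (adiabatic exchanger): Q = ṁ_c·Cp_c·(T_c,out − T_c,in)
ṁ_c = 19157 / [2.53 × (11.9 − -10.6)] = 336.54 kg/min

ṁ_c = 337 kg/min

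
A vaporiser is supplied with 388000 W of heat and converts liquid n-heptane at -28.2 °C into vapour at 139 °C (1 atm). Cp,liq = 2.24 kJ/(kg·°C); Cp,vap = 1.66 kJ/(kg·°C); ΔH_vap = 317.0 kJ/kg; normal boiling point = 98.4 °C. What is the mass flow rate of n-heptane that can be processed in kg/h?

Δh = 2.24×(98.4−-28.2) + 317.0 + 1.66×(139−98.4) = 667.98 kJ/kg
Q = 388000 W = 388 kJ/s = 1.3968e+06 kJ/h
ṁ = Q/Δh = 1.3968e+06 / 667.98 = 2091.1 kg/h

ṁ = 2090 kg/h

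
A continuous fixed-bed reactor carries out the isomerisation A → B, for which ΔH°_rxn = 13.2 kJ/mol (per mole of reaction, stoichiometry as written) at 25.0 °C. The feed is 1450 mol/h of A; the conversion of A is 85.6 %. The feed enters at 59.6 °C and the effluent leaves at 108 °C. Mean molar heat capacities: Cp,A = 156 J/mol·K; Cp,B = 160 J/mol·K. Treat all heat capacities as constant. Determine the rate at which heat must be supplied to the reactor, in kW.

Q_in = 7.71 kW

Extent of reaction ξ = 0.856 × 1450 = 1241.2 mol/h
Reaction term: ξ·ΔH°_rxn = 1241.2 × 13.2 = 16384 kJ/h
Sensible, feed 59.6→25 °C: -7826.5 kJ/h
Outlet flows (mol/h): A 208.8, B 1241.2
Sensible, products 25→108 °C: 19187 kJ/h
Q = ΔH = 27744 kJ/h = 7.7067 kW
Heat supplied = 7.7067 kW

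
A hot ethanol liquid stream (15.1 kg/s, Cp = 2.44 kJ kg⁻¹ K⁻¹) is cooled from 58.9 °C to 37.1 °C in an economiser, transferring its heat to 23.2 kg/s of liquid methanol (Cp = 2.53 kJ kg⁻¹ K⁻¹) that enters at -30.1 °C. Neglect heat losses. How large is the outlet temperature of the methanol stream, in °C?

Heat released by hot stream: Q = 15.1 × 2.44 × (58.9 − 37.1) = 803.2 kJ/s
Energy balance on cold side (adiabatic exchanger): Q = ṁ_c·Cp_c·(T_c,out − T_c,in)
T_c,out = -30.1 + 803.2/(23.2 × 2.53) = -16.416 °C

T_c,out = -16.4 °C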